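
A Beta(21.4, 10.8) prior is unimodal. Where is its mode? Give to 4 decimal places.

0.6755

With α,β > 1, mode = (α−1)/(α+β−2) = 20.4/30.2 = 0.6755.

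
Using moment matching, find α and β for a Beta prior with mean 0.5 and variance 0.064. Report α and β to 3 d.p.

α = 1.453, β = 1.453

By moment matching, α+β = μ(1−μ)/σ² − 1 = (0.5·0.5)/0.064 − 1 = 3.9062 − 1 = 2.9062.
Since α/(α+β) = μ, α = 0.5·2.9062 = 1.453 and β = 0.5·2.9062 = 1.453.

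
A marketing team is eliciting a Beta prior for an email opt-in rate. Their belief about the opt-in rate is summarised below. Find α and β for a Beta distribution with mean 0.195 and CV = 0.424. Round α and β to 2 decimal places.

α = 4.28, β = 17.68

Var = (CV·μ)² = (0.424×0.195)² = 0.006836.
α+β = μ(1−μ)/Var − 1 = 0.156975/0.006836 − 1 = 21.9630.
Thus α = 0.195·21.9630 = 4.28 and β = 0.805·21.9630 = 17.68.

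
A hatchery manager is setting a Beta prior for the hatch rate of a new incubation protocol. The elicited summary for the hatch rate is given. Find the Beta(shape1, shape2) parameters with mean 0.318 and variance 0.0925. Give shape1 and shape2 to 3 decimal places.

shape1 = 0.428, shape2 = 0.917

Write ν = shape1+shape2; then shape1 = μν and Var = μ(1−μ)/(ν+1).
ν = μ(1−μ)/Var − 1 = 0.216876/0.0925 − 1 = 1.3446.
shape1 = 0.318·1.3446 = 0.428, shape2 = 0.682·1.3446 = 0.917.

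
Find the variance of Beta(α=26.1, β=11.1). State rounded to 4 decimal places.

0.0055

α+β = 37.2 and αβ = 289.71, so Var = αβ/[(α+β)²(α+β+1)] = 289.71/52862.688 = 0.0055.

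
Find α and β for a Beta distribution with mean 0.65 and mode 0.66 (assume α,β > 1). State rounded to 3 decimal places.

α = 20.800, β = 11.200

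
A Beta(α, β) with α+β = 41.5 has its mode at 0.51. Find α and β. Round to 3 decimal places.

α = 21.145, β = 20.355

For α,β>1 the mode is (α−1)/(α+β−2), so α = mode·(κ−2)+1 = 0.51×39.5+1 = 21.145.
And β = (1−mode)·(κ−2)+1 = 0.49×39.5+1 = 20.355.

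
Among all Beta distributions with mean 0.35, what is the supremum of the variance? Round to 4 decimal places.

0.2275

Var = μ(1−μ)/(α+β+1), which approaches μ(1−μ) as α+β → 0.
So the supremum is μ(1−μ) = 0.35×0.65 = 0.2275.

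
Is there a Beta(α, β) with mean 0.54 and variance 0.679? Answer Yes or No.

No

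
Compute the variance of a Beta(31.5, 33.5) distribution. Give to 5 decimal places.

Var = αβ/[(α+β)²(α+β+1)] = (31.5×33.5)/(65.0²×66.0) = 1055.25/278850.000 = 0.00378.

0.00378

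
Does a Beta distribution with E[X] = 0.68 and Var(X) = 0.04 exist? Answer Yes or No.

Yes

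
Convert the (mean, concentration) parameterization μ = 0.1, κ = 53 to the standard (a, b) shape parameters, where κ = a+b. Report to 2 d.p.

a = 5.30, b = 47.70

Split κ in proportion μ : (1−μ): a = 0.1·53 = 5.30, b = 53 − 5.30 = 47.70.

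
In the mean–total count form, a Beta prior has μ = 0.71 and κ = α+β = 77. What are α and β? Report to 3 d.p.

α = μκ = 0.71×77 = 54.670 and β = (1−μ)κ = 0.29×77 = 22.330.

α = 54.670, β = 22.330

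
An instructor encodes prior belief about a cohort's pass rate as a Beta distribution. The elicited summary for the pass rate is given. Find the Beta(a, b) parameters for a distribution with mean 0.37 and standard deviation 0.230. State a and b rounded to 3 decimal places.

a = 1.260, b = 2.146

Variance = 0.230² = 0.052900. The moment-matching identity a+b = μ(1−μ)/Var − 1 gives
a+b = 0.2331/0.052900 − 1 = 3.4064, so a = μ·3.4064 = 1.260 and b = (1−μ)·3.4064 = 2.146.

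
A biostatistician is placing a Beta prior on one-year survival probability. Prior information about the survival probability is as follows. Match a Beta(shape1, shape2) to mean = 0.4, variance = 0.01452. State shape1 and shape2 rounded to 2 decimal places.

shape1 = 6.21, shape2 = 9.32

Let s = shape1+shape2. The Beta variance is μ(1−μ)/(s+1).
So s+1 = μ(1−μ)/σ² = (0.4×0.6)/0.01452 = 0.24/0.01452 = 16.5289, giving s = 15.5289.
Then shape1 = μs = 0.4×15.5289 = 6.21 and shape2 = (1−μ)s = 0.6×15.5289 = 9.32.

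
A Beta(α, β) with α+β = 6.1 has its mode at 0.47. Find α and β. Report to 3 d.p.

α = 2.927, β = 3.173

For α,β>1 the mode is (α−1)/(α+β−2), so α = mode·(κ−2)+1 = 0.47×4.1+1 = 2.927.
And β = (1−mode)·(κ−2)+1 = 0.53×4.1+1 = 3.173.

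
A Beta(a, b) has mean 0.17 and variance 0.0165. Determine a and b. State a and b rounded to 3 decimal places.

Let s = a+b. The Beta variance is μ(1−μ)/(s+1).
So s+1 = μ(1−μ)/σ² = (0.17×0.83)/0.0165 = 0.1411/0.0165 = 8.5515, giving s = 7.5515.
Then a = μs = 0.17×7.5515 = 1.284 and b = (1−μ)s = 0.83×7.5515 = 6.268.

a = 1.284, b = 6.268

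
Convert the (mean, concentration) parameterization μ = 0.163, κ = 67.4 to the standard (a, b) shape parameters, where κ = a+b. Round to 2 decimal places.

a = 10.99, b = 56.41

a = μκ = 0.163×67.4 = 10.99 and b = (1−μ)κ = 0.837×67.4 = 56.41.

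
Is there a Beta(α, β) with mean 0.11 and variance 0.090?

The Beta variance bound is σ² < μ(1−μ).
Here μ(1−μ) = 0.11×0.89 = 0.0979, and 0.090 < 0.0979.

Yes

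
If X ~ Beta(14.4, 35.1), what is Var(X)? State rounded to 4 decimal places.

μ = 14.4/49.5 = 0.290909; Var = μ(1−μ)/(α+β+1) = 0.2062810/50.5 = 0.0041.

0.0041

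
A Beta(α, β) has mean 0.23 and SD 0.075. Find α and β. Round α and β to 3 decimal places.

α = 7.011, β = 23.473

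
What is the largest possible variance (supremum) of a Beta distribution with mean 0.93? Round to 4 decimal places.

For fixed mean μ the Beta variance is μ(1−μ)/(α+β+1), increasing as α+β decreases.
Its least upper bound (not attained) is μ(1−μ) = 0.93·0.07 = 0.0651.

0.0651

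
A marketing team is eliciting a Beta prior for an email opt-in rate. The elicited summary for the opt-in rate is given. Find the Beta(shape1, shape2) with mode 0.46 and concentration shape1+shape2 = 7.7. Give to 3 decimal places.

shape1 = 3.622, shape2 = 4.078

Since the density peak of Beta(shape1,shape2) is at (shape1−1)/(shape1+shape2−2),
shape1 = 1 + 0.46(7.7−2) = 3.622 and shape2 = 7.7 − 3.622 = 4.078.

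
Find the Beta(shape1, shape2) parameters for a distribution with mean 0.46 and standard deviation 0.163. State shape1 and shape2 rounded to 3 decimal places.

σ² = 0.163² = 0.026569.
With s = shape1+shape2, Var = μ(1−μ)/(s+1), so s+1 = (0.46×0.54)/0.026569 = 9.3492 and s = 8.3492.
shape1 = μs = 3.841, shape2 = (1−μ)s = 4.509.

shape1 = 3.841, shape2 = 4.509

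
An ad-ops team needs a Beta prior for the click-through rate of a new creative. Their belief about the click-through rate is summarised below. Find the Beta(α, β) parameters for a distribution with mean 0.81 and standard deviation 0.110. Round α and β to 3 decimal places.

First σ² = 0.012100. Setting α = μn, β = (1−μ)n with n = α+β,
μ(1−μ)/(n+1) = 0.012100 ⇒ n+1 = 0.1539/0.012100 = 12.7190 ⇒ n = 11.7190.
Hence α = 0.81×11.7190 = 9.492, β = 0.19×11.7190 = 2.227.

α = 9.492, β = 2.227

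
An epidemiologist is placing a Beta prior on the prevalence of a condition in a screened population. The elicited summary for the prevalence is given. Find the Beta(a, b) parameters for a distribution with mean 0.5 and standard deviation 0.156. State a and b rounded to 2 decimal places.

a = 4.64, b = 4.64

First σ² = 0.024336. Setting a = μn, b = (1−μ)n with n = a+b,
μ(1−μ)/(n+1) = 0.024336 ⇒ n+1 = 0.25/0.024336 = 10.2728 ⇒ n = 9.2728.
Hence a = 0.5×9.2728 = 4.64, b = 0.5×9.2728 = 4.64.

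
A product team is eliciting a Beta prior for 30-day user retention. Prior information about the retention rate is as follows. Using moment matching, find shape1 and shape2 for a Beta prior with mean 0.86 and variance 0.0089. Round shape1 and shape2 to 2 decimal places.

shape1 = 10.77, shape2 = 1.75

By moment matching, shape1+shape2 = μ(1−μ)/σ² − 1 = (0.86·0.14)/0.0089 − 1 = 13.5281 − 1 = 12.5281.
Since shape1/(shape1+shape2) = μ, shape1 = 0.86·12.5281 = 10.77 and shape2 = 0.14·12.5281 = 1.75.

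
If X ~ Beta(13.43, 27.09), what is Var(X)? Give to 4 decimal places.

Var = αβ/[(α+β)²(α+β+1)] = (13.43×27.09)/(40.52²×41.52) = 363.8187/68170.459008 = 0.0053.

0.0053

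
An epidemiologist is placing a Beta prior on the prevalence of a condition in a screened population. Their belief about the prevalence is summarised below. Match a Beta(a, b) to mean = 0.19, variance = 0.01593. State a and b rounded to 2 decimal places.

a = 1.65, b = 7.02

By moment matching, a+b = μ(1−μ)/σ² − 1 = (0.19·0.81)/0.01593 − 1 = 9.6610 − 1 = 8.6610.
Since a/(a+b) = μ, a = 0.19·8.6610 = 1.65 and b = 0.81·8.6610 = 7.02.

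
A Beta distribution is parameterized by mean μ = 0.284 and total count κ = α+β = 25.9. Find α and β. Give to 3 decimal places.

α = 7.356, β = 18.544

α = μκ = 0.284×25.9 = 7.356 and β = (1−μ)κ = 0.716×25.9 = 18.544.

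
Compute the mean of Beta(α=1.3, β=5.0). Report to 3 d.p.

E[X] = α/(α+β) = 1.3/6.3 = 0.206.

0.206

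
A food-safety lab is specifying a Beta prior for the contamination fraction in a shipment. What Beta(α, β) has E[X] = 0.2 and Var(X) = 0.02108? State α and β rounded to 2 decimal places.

Write ν = α+β; then α = μν and Var = μ(1−μ)/(ν+1).
ν = μ(1−μ)/Var − 1 = 0.16/0.02108 − 1 = 6.5901.
α = 0.2·6.5901 = 1.32, β = 0.8·6.5901 = 5.27.

α = 1.32, β = 5.27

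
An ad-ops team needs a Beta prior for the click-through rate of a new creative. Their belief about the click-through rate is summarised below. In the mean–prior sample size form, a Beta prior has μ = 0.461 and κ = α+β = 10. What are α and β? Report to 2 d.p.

Split κ in proportion μ : (1−μ): α = 0.461·10 = 4.61, β = 10 − 4.61 = 5.39.

α = 4.61, β = 5.39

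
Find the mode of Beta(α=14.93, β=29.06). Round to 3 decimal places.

0.332

The density x^(α−1)(1−x)^(β−1) is maximised at (α−1)/(α+β−2) = 13.93/41.99 = 0.332.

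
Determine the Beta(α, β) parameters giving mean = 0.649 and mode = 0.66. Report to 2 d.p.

α = 18.88, β = 10.21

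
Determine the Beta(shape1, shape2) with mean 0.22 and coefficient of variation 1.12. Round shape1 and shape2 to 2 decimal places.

σ = CV·μ = 1.12×0.22 = 0.24640, so σ² = 0.060713.
s+1 = μ(1−μ)/σ² = 0.1716/0.060713 = 2.8264, so s = shape1+shape2 = 1.8264.
shape1 = μs = 0.40, shape2 = (1−μ)s = 1.42.

shape1 = 0.40, shape2 = 1.42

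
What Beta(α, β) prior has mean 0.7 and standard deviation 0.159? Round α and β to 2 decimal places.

α = 5.11, β = 2.19

First σ² = 0.025281. Setting α = μn, β = (1−μ)n with n = α+β,
μ(1−μ)/(n+1) = 0.025281 ⇒ n+1 = 0.21/0.025281 = 8.3066 ⇒ n = 7.3066.
Hence α = 0.7×7.3066 = 5.11, β = 0.3×7.3066 = 2.19.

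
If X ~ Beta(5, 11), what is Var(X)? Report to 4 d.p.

0.0126

Var = αβ/[(α+β)²(α+β+1)] = (5×11)/(16²×17) = 55/4352 = 0.0126.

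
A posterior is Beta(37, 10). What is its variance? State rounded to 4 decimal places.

0.0035

Var = αβ/[(α+β)²(α+β+1)] = (37×10)/(47²×48) = 370/106032 = 0.0035.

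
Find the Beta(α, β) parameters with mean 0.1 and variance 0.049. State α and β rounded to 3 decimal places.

α = 0.084, β = 0.753

Write ν = α+β; then α = μν and Var = μ(1−μ)/(ν+1).
ν = μ(1−μ)/Var − 1 = 0.09/0.049 − 1 = 0.8367.
α = 0.1·0.8367 = 0.084, β = 0.9·0.8367 = 0.753.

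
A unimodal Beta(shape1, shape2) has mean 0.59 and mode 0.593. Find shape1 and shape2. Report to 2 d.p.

With s = shape1+shape2: μ = shape1/s and mode = (shape1−1)/(s−2). Eliminating shape1 = μs,
μs − 1 = m(s−2) ⇒ s(μ−m) = 1−2m ⇒ s = -0.186/-0.003 = 62.0000.
So shape1 = μs = 36.58, shape2 = (1−μ)s = 25.42.

shape1 = 36.58, shape2 = 25.42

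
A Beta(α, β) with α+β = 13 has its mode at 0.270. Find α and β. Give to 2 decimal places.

α = 3.97, β = 9.03

For α,β>1 the mode is (α−1)/(α+β−2), so α = mode·(κ−2)+1 = 0.270×11+1 = 3.97.
And β = (1−mode)·(κ−2)+1 = 0.730×11+1 = 9.03.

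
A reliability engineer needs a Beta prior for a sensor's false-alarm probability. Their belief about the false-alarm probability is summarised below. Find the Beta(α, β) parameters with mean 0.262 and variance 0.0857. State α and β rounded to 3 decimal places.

α = 0.329, β = 0.927

Let s = α+β. The Beta variance is μ(1−μ)/(s+1).
So s+1 = μ(1−μ)/σ² = (0.262×0.738)/0.0857 = 0.193356/0.0857 = 2.2562, giving s = 1.2562.
Then α = μs = 0.262×1.2562 = 0.329 and β = (1−μ)s = 0.738×1.2562 = 0.927.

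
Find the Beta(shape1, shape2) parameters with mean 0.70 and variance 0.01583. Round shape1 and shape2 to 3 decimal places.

Write ν = shape1+shape2; then shape1 = μν and Var = μ(1−μ)/(ν+1).
ν = μ(1−μ)/Var − 1 = 0.2100/0.01583 − 1 = 12.2660.
shape1 = 0.70·12.2660 = 8.586, shape2 = 0.30·12.2660 = 3.680.

shape1 = 8.586, shape2 = 3.680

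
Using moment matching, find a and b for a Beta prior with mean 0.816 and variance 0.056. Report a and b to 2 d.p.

a = 1.37, b = 0.31

By moment matching, a+b = μ(1−μ)/σ² − 1 = (0.816·0.184)/0.056 − 1 = 2.6811 − 1 = 1.6811.
Since a/(a+b) = μ, a = 0.816·1.6811 = 1.37 and b = 0.184·1.6811 = 0.31.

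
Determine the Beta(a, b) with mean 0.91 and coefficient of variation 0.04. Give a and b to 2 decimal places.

σ = CV·μ = 0.04×0.91 = 0.03640, so σ² = 0.001325.
s+1 = μ(1−μ)/σ² = 0.0819/0.001325 = 61.8132, so s = a+b = 60.8132.
a = μs = 55.34, b = (1−μ)s = 5.47.

a = 55.34, b = 5.47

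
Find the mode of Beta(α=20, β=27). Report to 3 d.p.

With α,β > 1, mode = (α−1)/(α+β−2) = 19/45 = 0.422.

0.422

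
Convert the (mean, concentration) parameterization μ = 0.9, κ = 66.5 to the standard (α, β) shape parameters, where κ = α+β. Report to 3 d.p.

Split κ in proportion μ : (1−μ): α = 0.9·66.5 = 59.850, β = 66.5 − 59.850 = 6.650.

α = 59.850, β = 6.650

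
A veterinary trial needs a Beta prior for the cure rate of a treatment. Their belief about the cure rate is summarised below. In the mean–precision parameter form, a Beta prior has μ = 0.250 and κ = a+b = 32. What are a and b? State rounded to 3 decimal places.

a = 8.000, b = 24.000

Split κ in proportion μ : (1−μ): a = 0.250·32 = 8.000, b = 32 − 8.000 = 24.000.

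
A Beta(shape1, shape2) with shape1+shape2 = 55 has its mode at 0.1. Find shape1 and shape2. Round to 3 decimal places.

Since the density peak of Beta(shape1,shape2) is at (shape1−1)/(shape1+shape2−2),
shape1 = 1 + 0.1(55−2) = 6.300 and shape2 = 55 − 6.300 = 48.700.

shape1 = 6.300, shape2 = 48.700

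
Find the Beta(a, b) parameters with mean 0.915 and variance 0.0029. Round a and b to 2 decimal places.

a = 23.62, b = 2.19

Write ν = a+b; then a = μν and Var = μ(1−μ)/(ν+1).
ν = μ(1−μ)/Var − 1 = 0.077775/0.0029 − 1 = 25.8190.
a = 0.915·25.8190 = 23.62, b = 0.085·25.8190 = 2.19.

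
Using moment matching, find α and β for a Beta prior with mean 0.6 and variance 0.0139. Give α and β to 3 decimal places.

By moment matching, α+β = μ(1−μ)/σ² − 1 = (0.6·0.4)/0.0139 − 1 = 17.2662 − 1 = 16.2662.
Since α/(α+β) = μ, α = 0.6·16.2662 = 9.760 and β = 0.4·16.2662 = 6.506.

α = 9.760, β = 6.506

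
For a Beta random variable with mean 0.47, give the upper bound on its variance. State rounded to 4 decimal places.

Var = μ(1−μ)/(α+β+1), which approaches μ(1−μ) as α+β → 0.
So the supremum is μ(1−μ) = 0.47×0.53 = 0.2491.

0.2491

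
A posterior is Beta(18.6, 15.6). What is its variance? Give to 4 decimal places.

α+β = 34.2 and αβ = 290.16, so Var = αβ/[(α+β)²(α+β+1)] = 290.16/41171.328 = 0.0070.

0.0070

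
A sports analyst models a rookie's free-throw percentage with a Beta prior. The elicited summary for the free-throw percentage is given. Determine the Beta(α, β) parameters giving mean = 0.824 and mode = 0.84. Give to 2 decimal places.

α = 35.02, β = 7.48

With s = α+β: μ = α/s and mode = (α−1)/(s−2). Eliminating α = μs,
μs − 1 = m(s−2) ⇒ s(μ−m) = 1−2m ⇒ s = -0.68/-0.016 = 42.5000.
So α = μs = 35.02, β = (1−μ)s = 7.48.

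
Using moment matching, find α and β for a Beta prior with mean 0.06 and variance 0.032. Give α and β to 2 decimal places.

α = 0.05, β = 0.72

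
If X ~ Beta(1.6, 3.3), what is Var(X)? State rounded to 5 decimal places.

Var = αβ/[(α+β)²(α+β+1)] = (1.6×3.3)/(4.9²×5.9) = 5.28/141.659 = 0.03727.

0.03727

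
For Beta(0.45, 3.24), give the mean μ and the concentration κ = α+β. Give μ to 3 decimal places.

μ = 0.122, κ = 3.69

κ = α+β = 0.45+3.24 = 3.69; μ = α/κ = 0.45/3.69 = 0.122.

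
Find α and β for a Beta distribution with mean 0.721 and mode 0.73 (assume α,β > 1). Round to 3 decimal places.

Let s = α+β. Mean gives α = μs = 0.721s; mode gives (α−1)/(s−2) = 0.73.
Substituting: 0.721s − 1 = 0.73(s−2) = 0.73s − 1.46, so -0.009s = -0.46 and s = 51.1111.
Then α = 0.721×51.1111 = 36.851 and β = s−α = 14.260.

α = 36.851, β = 14.260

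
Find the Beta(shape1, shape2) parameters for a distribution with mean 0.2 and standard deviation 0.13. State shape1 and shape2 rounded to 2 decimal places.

shape1 = 1.69, shape2 = 6.77

σ² = 0.13² = 0.0169.
With s = shape1+shape2, Var = μ(1−μ)/(s+1), so s+1 = (0.2×0.8)/0.0169 = 9.4675 and s = 8.4675.
shape1 = μs = 1.69, shape2 = (1−μ)s = 6.77.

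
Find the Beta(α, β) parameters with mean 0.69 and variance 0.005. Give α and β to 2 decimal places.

α = 28.83, β = 12.95

Let s = α+β. The Beta variance is μ(1−μ)/(s+1).
So s+1 = μ(1−μ)/σ² = (0.69×0.31)/0.005 = 0.2139/0.005 = 42.7800, giving s = 41.7800.
Then α = μs = 0.69×41.7800 = 28.83 and β = (1−μ)s = 0.31×41.7800 = 12.95.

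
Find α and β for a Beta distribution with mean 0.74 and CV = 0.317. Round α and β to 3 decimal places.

α = 1.847, β = 0.649

Var = (CV·μ)² = (0.317×0.74)² = 0.055028.
α+β = μ(1−μ)/Var − 1 = 0.1924/0.055028 − 1 = 2.4964.
Thus α = 0.74·2.4964 = 1.847 and β = 0.26·2.4964 = 0.649.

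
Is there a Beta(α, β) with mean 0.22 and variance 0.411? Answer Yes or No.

For any Beta, Var(X) < E[X]·(1−E[X]).
Here μ(1−μ) = 0.22×0.78 = 0.1716, and 0.411 ≥ 0.1716.

No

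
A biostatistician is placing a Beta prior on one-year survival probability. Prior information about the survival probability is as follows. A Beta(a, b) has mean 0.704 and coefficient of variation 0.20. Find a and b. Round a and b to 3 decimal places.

a = 6.696, b = 2.815

σ = CV·μ = 0.20×0.704 = 0.14080, so σ² = 0.019825.
s+1 = μ(1−μ)/σ² = 0.208384/0.019825 = 10.5114, so s = a+b = 9.5114.
a = μs = 6.696, b = (1−μ)s = 2.815.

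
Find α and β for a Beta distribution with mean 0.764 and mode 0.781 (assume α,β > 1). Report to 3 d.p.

α = 25.257, β = 7.802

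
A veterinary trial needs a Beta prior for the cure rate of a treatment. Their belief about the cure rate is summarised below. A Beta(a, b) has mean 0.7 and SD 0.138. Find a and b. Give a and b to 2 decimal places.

Variance = 0.138² = 0.019044. The moment-matching identity a+b = μ(1−μ)/Var − 1 gives
a+b = 0.21/0.019044 − 1 = 10.0271, so a = μ·10.0271 = 7.02 and b = (1−μ)·10.0271 = 3.01.

a = 7.02, b = 3.01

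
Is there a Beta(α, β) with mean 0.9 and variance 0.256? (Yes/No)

For any Beta, Var(X) < E[X]·(1−E[X]).
Here μ(1−μ) = 0.9×0.1 = 0.09, and 0.256 ≥ 0.09.

No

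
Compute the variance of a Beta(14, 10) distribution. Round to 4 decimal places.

0.0097

α+β = 24 and αβ = 140, so Var = αβ/[(α+β)²(α+β+1)] = 140/14400 = 0.0097.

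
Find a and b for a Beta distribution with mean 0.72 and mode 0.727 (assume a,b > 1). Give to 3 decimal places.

a = 46.697, b = 18.160

With s = a+b: μ = a/s and mode = (a−1)/(s−2). Eliminating a = μs,
μs − 1 = m(s−2) ⇒ s(μ−m) = 1−2m ⇒ s = -0.454/-0.007 = 64.8571.
So a = μs = 46.697, b = (1−μ)s = 18.160.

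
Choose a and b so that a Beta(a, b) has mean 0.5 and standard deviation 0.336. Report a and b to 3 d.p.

a = 0.607, b = 0.607

Variance = 0.336² = 0.112896. The moment-matching identity a+b = μ(1−μ)/Var − 1 gives
a+b = 0.25/0.112896 − 1 = 1.2144, so a = μ·1.2144 = 0.607 and b = (1−μ)·1.2144 = 0.607.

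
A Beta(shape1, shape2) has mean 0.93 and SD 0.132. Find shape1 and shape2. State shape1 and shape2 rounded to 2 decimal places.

First σ² = 0.017424. Setting shape1 = μn, shape2 = (1−μ)n with n = shape1+shape2,
μ(1−μ)/(n+1) = 0.017424 ⇒ n+1 = 0.0651/0.017424 = 3.7362 ⇒ n = 2.7362.
Hence shape1 = 0.93×2.7362 = 2.54, shape2 = 0.07×2.7362 = 0.19.

shape1 = 2.54, shape2 = 0.19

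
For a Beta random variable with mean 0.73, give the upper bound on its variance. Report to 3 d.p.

0.197

Var = μ(1−μ)/(α+β+1), which approaches μ(1−μ) as α+β → 0.
So the supremum is μ(1−μ) = 0.73×0.27 = 0.197.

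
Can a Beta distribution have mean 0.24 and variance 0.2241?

The Beta variance bound is σ² < μ(1−μ).
Here μ(1−μ) = 0.24×0.76 = 0.1824, and 0.2241 ≥ 0.1824.

No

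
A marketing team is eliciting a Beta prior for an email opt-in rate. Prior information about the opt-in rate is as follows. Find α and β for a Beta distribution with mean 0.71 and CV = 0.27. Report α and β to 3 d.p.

α = 3.268, β = 1.335

σ = CV·μ = 0.27×0.71 = 0.19170, so σ² = 0.036749.
s+1 = μ(1−μ)/σ² = 0.2059/0.036749 = 5.6029, so s = α+β = 4.6029.
α = μs = 3.268, β = (1−μ)s = 1.335.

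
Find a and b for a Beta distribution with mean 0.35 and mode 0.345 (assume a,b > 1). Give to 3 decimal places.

a = 21.700, b = 40.300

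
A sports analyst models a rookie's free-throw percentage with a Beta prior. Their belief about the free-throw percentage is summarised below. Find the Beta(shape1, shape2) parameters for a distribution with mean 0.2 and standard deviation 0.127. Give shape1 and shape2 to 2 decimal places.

shape1 = 1.78, shape2 = 7.14

σ² = 0.127² = 0.016129.
With s = shape1+shape2, Var = μ(1−μ)/(s+1), so s+1 = (0.2×0.8)/0.016129 = 9.9200 and s = 8.9200.
shape1 = μs = 1.78, shape2 = (1−μ)s = 7.14.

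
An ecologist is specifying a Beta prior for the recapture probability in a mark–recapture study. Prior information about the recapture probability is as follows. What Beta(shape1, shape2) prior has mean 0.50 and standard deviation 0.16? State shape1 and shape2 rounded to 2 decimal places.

shape1 = 4.38, shape2 = 4.38

σ² = 0.16² = 0.0256.
With s = shape1+shape2, Var = μ(1−μ)/(s+1), so s+1 = (0.50×0.50)/0.0256 = 9.7656 and s = 8.7656.
shape1 = μs = 4.38, shape2 = (1−μ)s = 4.38.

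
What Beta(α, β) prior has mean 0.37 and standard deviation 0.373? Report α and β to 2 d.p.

α = 0.25, β = 0.43

σ² = 0.373² = 0.139129.
With s = α+β, Var = μ(1−μ)/(s+1), so s+1 = (0.37×0.63)/0.139129 = 1.6754 and s = 0.6754.
α = μs = 0.25, β = (1−μ)s = 0.43.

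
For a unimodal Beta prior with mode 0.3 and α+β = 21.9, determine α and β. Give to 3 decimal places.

α = 6.970, β = 14.930

Since the density peak of Beta(α,β) is at (α−1)/(α+β−2),
α = 1 + 0.3(21.9−2) = 6.970 and β = 21.9 − 6.970 = 14.930.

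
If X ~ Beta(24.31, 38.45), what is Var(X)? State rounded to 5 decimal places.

0.00372

μ = 24.31/62.76 = 0.387349; Var = μ(1−μ)/(α+β+1) = 0.2373097/63.76 = 0.00372.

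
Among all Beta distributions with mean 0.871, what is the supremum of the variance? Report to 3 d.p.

Var = μ(1−μ)/(α+β+1), which approaches μ(1−μ) as α+β → 0.
So the supremum is μ(1−μ) = 0.871×0.129 = 0.112.

0.112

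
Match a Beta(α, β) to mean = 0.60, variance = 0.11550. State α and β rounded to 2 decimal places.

Let s = α+β. The Beta variance is μ(1−μ)/(s+1).
So s+1 = μ(1−μ)/σ² = (0.60×0.40)/0.11550 = 0.2400/0.11550 = 2.0779, giving s = 1.0779.
Then α = μs = 0.60×1.0779 = 0.65 and β = (1−μ)s = 0.40×1.0779 = 0.43.

α = 0.65, β = 0.43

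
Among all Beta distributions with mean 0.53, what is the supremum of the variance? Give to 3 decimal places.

0.249

For fixed mean μ the Beta variance is μ(1−μ)/(α+β+1), increasing as α+β decreases.
Its least upper bound (not attained) is μ(1−μ) = 0.53·0.47 = 0.249.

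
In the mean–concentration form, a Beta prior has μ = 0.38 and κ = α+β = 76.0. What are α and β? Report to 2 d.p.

α = 28.88, β = 47.12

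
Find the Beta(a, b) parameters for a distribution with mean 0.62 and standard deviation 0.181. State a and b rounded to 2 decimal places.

a = 3.84, b = 2.35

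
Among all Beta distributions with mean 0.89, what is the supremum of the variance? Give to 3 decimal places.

0.098

Var = μ(1−μ)/(α+β+1), which approaches μ(1−μ) as α+β → 0.
So the supremum is μ(1−μ) = 0.89×0.11 = 0.098.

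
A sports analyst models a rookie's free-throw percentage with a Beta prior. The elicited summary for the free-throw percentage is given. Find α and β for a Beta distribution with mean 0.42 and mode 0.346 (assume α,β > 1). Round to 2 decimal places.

α = 1.75, β = 2.41

Let s = α+β. Mean gives α = μs = 0.42s; mode gives (α−1)/(s−2) = 0.346.
Substituting: 0.42s − 1 = 0.346(s−2) = 0.346s − 0.692, so 0.074s = 0.308 and s = 4.1622.
Then α = 0.42×4.1622 = 1.75 and β = s−α = 2.41.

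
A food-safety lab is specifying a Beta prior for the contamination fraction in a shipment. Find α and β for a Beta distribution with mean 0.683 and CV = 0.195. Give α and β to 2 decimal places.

Var = (CV·μ)² = (0.195×0.683)² = 0.017738.
α+β = μ(1−μ)/Var − 1 = 0.216511/0.017738 − 1 = 11.2059.
Thus α = 0.683·11.2059 = 7.65 and β = 0.317·11.2059 = 3.55.

α = 7.65, β = 3.55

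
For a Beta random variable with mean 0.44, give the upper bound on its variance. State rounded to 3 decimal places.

Var = μ(1−μ)/(α+β+1), which approaches μ(1−μ) as α+β → 0.
So the supremum is μ(1−μ) = 0.44×0.56 = 0.246.

0.246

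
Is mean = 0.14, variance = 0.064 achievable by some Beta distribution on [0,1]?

Yes

For any Beta, Var(X) < E[X]·(1−E[X]).
Here μ(1−μ) = 0.14×0.86 = 0.1204, and 0.064 < 0.1204.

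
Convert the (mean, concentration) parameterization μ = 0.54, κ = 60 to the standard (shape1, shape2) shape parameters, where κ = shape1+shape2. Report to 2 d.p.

shape1 = μκ = 0.54×60 = 32.40 and shape2 = (1−μ)κ = 0.46×60 = 27.60.

shape1 = 32.40, shape2 = 27.60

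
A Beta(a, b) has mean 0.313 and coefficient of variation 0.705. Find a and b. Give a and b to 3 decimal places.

Var = (CV·μ)² = (0.705×0.313)² = 0.048693.
a+b = μ(1−μ)/Var − 1 = 0.215031/0.048693 − 1 = 3.4161.
Thus a = 0.313·3.4161 = 1.069 and b = 0.687·3.4161 = 2.347.

a = 1.069, b = 2.347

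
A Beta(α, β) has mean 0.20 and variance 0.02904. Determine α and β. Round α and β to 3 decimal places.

α = 0.902, β = 3.608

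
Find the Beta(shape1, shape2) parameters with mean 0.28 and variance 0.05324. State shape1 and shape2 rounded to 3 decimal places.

shape1 = 0.780, shape2 = 2.006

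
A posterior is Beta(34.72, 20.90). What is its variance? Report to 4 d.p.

α+β = 55.62 and αβ = 725.6480, so Var = αβ/[(α+β)²(α+β+1)] = 725.6480/175158.748728 = 0.0041.

0.0041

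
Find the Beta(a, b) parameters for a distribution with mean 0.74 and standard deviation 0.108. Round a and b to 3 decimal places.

a = 11.466, b = 4.029

First σ² = 0.011664. Setting a = μn, b = (1−μ)n with n = a+b,
μ(1−μ)/(n+1) = 0.011664 ⇒ n+1 = 0.1924/0.011664 = 16.4952 ⇒ n = 15.4952.
Hence a = 0.74×15.4952 = 11.466, b = 0.26×15.4952 = 4.029.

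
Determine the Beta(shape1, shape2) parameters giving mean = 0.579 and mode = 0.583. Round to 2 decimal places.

Let s = shape1+shape2. Mean gives shape1 = μs = 0.579s; mode gives (shape1−1)/(s−2) = 0.583.
Substituting: 0.579s − 1 = 0.583(s−2) = 0.583s − 1.166, so -0.004s = -0.166 and s = 41.5000.
Then shape1 = 0.579×41.5000 = 24.03 and shape2 = s−shape1 = 17.47.

shape1 = 24.03, shape2 = 17.47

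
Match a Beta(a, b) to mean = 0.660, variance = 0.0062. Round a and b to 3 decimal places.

By moment matching, a+b = μ(1−μ)/σ² − 1 = (0.660·0.340)/0.0062 − 1 = 36.1935 − 1 = 35.1935.
Since a/(a+b) = μ, a = 0.660·35.1935 = 23.228 and b = 0.340·35.1935 = 11.966.

a = 23.228, b = 11.966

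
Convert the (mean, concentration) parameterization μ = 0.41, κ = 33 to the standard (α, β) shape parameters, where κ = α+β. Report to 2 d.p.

α = 13.53, β = 19.47

Split κ in proportion μ : (1−μ): α = 0.41·33 = 13.53, β = 33 − 13.53 = 19.47.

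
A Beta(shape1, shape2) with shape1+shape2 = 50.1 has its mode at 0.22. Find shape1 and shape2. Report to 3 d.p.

shape1 = 11.582, shape2 = 38.518

Since the density peak of Beta(shape1,shape2) is at (shape1−1)/(shape1+shape2−2),
shape1 = 1 + 0.22(50.1−2) = 11.582 and shape2 = 50.1 − 11.582 = 38.518.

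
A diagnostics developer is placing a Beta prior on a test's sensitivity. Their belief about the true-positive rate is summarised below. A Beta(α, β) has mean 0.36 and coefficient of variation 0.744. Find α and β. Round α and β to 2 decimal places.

Var = (CV·μ)² = (0.744×0.36)² = 0.071738.
α+β = μ(1−μ)/Var − 1 = 0.2304/0.071738 − 1 = 2.2117.
Thus α = 0.36·2.2117 = 0.80 and β = 0.64·2.2117 = 1.42.

α = 0.80, β = 1.42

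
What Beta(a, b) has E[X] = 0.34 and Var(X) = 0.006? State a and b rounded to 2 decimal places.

a = 12.38, b = 24.02

By moment matching, a+b = μ(1−μ)/σ² − 1 = (0.34·0.66)/0.006 − 1 = 37.4000 − 1 = 36.4000.
Since a/(a+b) = μ, a = 0.34·36.4000 = 12.38 and b = 0.66·36.4000 = 24.02.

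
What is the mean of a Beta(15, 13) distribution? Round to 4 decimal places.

0.5357

The Beta mean is α/(α+β) = 15/(15+13) = 0.5357.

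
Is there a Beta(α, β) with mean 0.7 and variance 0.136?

Yes

A Beta with mean μ has variance μ(1−μ)/(α+β+1) < μ(1−μ).
Here μ(1−μ) = 0.7×0.3 = 0.21, and 0.136 < 0.21.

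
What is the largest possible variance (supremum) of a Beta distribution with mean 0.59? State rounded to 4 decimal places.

0.2419

Var = μ(1−μ)/(α+β+1), which approaches μ(1−μ) as α+β → 0.
So the supremum is μ(1−μ) = 0.59×0.41 = 0.2419.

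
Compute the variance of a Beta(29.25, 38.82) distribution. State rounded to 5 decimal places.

Var = αβ/[(α+β)²(α+β+1)] = (29.25×38.82)/(68.07²×69.07) = 1135.4850/320037.564843 = 0.00355.

0.00355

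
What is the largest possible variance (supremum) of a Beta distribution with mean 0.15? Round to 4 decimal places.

For fixed mean μ the Beta variance is μ(1−μ)/(α+β+1), increasing as α+β decreases.
Its least upper bound (not attained) is μ(1−μ) = 0.15·0.85 = 0.1275.

0.1275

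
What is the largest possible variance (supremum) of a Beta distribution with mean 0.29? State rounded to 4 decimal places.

Var = μ(1−μ)/(α+β+1), which approaches μ(1−μ) as α+β → 0.
So the supremum is μ(1−μ) = 0.29×0.71 = 0.2059.

0.2059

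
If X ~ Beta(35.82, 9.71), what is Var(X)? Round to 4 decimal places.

Var = αβ/[(α+β)²(α+β+1)] = (35.82×9.71)/(45.53²×46.53) = 347.8122/96455.801277 = 0.0036.

0.0036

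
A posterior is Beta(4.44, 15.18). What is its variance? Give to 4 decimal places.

α+β = 19.62 and αβ = 67.3992, so Var = αβ/[(α+β)²(α+β+1)] = 67.3992/7937.553528 = 0.0085.

0.0085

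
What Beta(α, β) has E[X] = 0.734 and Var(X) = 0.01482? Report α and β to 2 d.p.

α = 8.94, β = 3.24

Let s = α+β. The Beta variance is μ(1−μ)/(s+1).
So s+1 = μ(1−μ)/σ² = (0.734×0.266)/0.01482 = 0.195244/0.01482 = 13.1744, giving s = 12.1744.
Then α = μs = 0.734×12.1744 = 8.94 and β = (1−μ)s = 0.266×12.1744 = 3.24.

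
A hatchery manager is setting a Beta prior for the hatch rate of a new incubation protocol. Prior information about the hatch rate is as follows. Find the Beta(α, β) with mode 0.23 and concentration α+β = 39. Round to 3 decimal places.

Since the density peak of Beta(α,β) is at (α−1)/(α+β−2),
α = 1 + 0.23(39−2) = 9.510 and β = 39 − 9.510 = 29.490.

α = 9.510, β = 29.490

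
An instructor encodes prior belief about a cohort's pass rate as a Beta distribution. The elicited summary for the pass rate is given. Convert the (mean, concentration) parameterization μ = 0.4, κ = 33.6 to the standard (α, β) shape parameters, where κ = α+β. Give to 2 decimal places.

α = 13.44, β = 20.16

α = μκ = 0.4×33.6 = 13.44 and β = (1−μ)κ = 0.6×33.6 = 20.16.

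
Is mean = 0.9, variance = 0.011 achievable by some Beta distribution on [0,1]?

Yes

The Beta variance bound is σ² < μ(1−μ).
Here μ(1−μ) = 0.9×0.1 = 0.09, and 0.011 < 0.09.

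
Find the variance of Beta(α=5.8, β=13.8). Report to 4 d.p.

μ = 5.8/19.6 = 0.295918; Var = μ(1−μ)/(α+β+1) = 0.2083507/20.6 = 0.0101.

0.0101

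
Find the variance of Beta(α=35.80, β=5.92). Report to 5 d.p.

α+β = 41.72 and αβ = 211.9360, so Var = αβ/[(α+β)²(α+β+1)] = 211.9360/74356.654848 = 0.00285.

0.00285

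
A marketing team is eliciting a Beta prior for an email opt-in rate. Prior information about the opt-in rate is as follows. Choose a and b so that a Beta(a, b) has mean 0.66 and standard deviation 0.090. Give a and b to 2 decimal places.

a = 17.62, b = 9.08

Variance = 0.090² = 0.008100. The moment-matching identity a+b = μ(1−μ)/Var − 1 gives
a+b = 0.2244/0.008100 − 1 = 26.7037, so a = μ·26.7037 = 17.62 and b = (1−μ)·26.7037 = 9.08.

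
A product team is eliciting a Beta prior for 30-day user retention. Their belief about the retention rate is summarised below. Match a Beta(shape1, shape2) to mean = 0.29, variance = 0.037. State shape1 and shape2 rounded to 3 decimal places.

shape1 = 1.324, shape2 = 3.241

Write ν = shape1+shape2; then shape1 = μν and Var = μ(1−μ)/(ν+1).
ν = μ(1−μ)/Var − 1 = 0.2059/0.037 − 1 = 4.5649.
shape1 = 0.29·4.5649 = 1.324, shape2 = 0.71·4.5649 = 3.241.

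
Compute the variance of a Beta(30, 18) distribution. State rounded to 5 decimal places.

0.00478

Var = αβ/[(α+β)²(α+β+1)] = (30×18)/(48²×49) = 540/112896 = 0.00478.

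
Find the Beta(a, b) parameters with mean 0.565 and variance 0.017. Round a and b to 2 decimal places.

By moment matching, a+b = μ(1−μ)/σ² − 1 = (0.565·0.435)/0.017 − 1 = 14.4574 − 1 = 13.4574.
Since a/(a+b) = μ, a = 0.565·13.4574 = 7.60 and b = 0.435·13.4574 = 5.85.

a = 7.60, b = 5.85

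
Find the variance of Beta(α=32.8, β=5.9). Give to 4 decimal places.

μ = 32.8/38.7 = 0.847545; Var = μ(1−μ)/(α+β+1) = 0.1292123/39.7 = 0.0033.

0.0033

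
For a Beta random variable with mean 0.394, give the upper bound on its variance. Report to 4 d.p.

For fixed mean μ the Beta variance is μ(1−μ)/(α+β+1), increasing as α+β decreases.
Its least upper bound (not attained) is μ(1−μ) = 0.394·0.606 = 0.2388.

0.2388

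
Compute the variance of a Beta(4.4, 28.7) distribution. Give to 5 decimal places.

α+β = 33.1 and αβ = 126.28, so Var = αβ/[(α+β)²(α+β+1)] = 126.28/37360.301 = 0.00338.

0.00338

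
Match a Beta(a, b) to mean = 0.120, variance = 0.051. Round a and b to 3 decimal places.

a = 0.128, b = 0.942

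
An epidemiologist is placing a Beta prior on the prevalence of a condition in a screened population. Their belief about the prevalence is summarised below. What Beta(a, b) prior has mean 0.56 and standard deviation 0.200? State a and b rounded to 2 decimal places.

a = 2.89, b = 2.27

σ² = 0.200² = 0.040000.
With s = a+b, Var = μ(1−μ)/(s+1), so s+1 = (0.56×0.44)/0.040000 = 6.1600 and s = 5.1600.
a = μs = 2.89, b = (1−μ)s = 2.27.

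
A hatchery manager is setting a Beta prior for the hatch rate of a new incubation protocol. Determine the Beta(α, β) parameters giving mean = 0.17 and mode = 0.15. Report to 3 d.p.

With s = α+β: μ = α/s and mode = (α−1)/(s−2). Eliminating α = μs,
μs − 1 = m(s−2) ⇒ s(μ−m) = 1−2m ⇒ s = 0.70/0.02 = 35.0000.
So α = μs = 5.950, β = (1−μ)s = 29.050.

α = 5.950, β = 29.050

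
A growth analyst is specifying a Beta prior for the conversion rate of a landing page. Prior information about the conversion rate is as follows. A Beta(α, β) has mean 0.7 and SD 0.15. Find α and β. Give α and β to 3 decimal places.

Variance = 0.15² = 0.0225. The moment-matching identity α+β = μ(1−μ)/Var − 1 gives
α+β = 0.21/0.0225 − 1 = 8.3333, so α = μ·8.3333 = 5.833 and β = (1−μ)·8.3333 = 2.500.

α = 5.833, β = 2.500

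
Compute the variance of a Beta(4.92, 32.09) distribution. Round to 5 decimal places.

0.00303

μ = 4.92/37.01 = 0.132937; Var = μ(1−μ)/(α+β+1) = 0.1152648/38.01 = 0.00303.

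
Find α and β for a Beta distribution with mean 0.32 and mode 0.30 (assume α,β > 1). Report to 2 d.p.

Let s = α+β. Mean gives α = μs = 0.32s; mode gives (α−1)/(s−2) = 0.30.
Substituting: 0.32s − 1 = 0.30(s−2) = 0.30s − 0.60, so 0.02s = 0.40 and s = 20.0000.
Then α = 0.32×20.0000 = 6.40 and β = s−α = 13.60.

α = 6.40, β = 13.60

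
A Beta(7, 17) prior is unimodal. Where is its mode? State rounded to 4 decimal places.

With α,β > 1, mode = (α−1)/(α+β−2) = 6/22 = 0.2727.

0.2727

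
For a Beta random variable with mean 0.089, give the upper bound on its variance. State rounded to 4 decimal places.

0.0811

Var = μ(1−μ)/(α+β+1), which approaches μ(1−μ) as α+β → 0.
So the supremum is μ(1−μ) = 0.089×0.911 = 0.0811.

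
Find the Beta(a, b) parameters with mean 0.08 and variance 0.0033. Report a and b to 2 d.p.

By moment matching, a+b = μ(1−μ)/σ² − 1 = (0.08·0.92)/0.0033 − 1 = 22.3030 − 1 = 21.3030.
Since a/(a+b) = μ, a = 0.08·21.3030 = 1.70 and b = 0.92·21.3030 = 19.60.

a = 1.70, b = 19.60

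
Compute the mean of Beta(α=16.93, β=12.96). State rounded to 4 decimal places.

The Beta mean is α/(α+β) = 16.93/(16.93+12.96) = 0.5664.

0.5664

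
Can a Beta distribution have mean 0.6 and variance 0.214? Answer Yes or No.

Yes

The Beta variance bound is σ² < μ(1−μ).
Here μ(1−μ) = 0.6×0.4 = 0.24, and 0.214 < 0.24.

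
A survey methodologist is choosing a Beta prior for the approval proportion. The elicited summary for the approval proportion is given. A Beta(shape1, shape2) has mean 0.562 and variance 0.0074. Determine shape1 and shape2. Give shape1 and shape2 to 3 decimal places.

Write ν = shape1+shape2; then shape1 = μν and Var = μ(1−μ)/(ν+1).
ν = μ(1−μ)/Var − 1 = 0.246156/0.0074 − 1 = 32.2643.
shape1 = 0.562·32.2643 = 18.133, shape2 = 0.438·32.2643 = 14.132.

shape1 = 18.133, shape2 = 14.132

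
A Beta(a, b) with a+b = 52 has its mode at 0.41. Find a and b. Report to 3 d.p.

a = 21.500, b = 30.500

Mode = (a−1)/(κ−2) with κ = a+b, so a−1 = 0.41·50 = 20.500.
a = 21.500; b = κ − a = 30.500.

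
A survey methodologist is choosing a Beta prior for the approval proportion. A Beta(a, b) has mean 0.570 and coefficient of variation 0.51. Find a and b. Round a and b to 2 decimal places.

a = 1.08, b = 0.82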